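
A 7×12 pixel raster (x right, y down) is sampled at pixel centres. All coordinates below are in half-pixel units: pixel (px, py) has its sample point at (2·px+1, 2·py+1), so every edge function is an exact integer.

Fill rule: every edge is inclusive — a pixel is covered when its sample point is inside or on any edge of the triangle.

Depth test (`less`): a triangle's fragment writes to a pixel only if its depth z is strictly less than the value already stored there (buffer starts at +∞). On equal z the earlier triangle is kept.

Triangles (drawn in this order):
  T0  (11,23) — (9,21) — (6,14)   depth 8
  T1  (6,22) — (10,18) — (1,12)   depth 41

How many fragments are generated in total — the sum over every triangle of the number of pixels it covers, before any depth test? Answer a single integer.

T0:
  2·area = 8
  edge (11, 23)→(9, 21): d=(-2,-2) inclusive
  edge (9, 21)→(6, 14): d=(-3,-7) inclusive
  edge (6, 14)→(11, 23): d=(5,9) inclusive
    (0,2)@(1, 5): e=[16,-8,0] → ·  [on edge]
    (1,3)@(3, 7): e=[16,0,-8] → ·  [on edge]
    (0,6)@(1, 13): e=[0,-32,40] → ·  [on edge]
    (1,7)@(3, 15): e=[0,-24,32] → ·  [on edge]
    (2,8)@(5, 17): e=[0,-16,24] → ·  [on edge]
    (3,9)@(7, 19): e=[0,-8,16] → ·  [on edge]
    (4,10)@(9, 21): e=[0,0,8] → █  [on edge]
    (5,10)@(11, 21): e=[4,14,-10] → ·
    (4,11)@(9, 23): e=[-4,-6,18] → ·
    (5,11)@(11, 23): e=[0,8,0] → █  [on edge]
    (6,11)@(13, 23): e=[4,22,-18] → ·
  covered (2 px):
    · · · · · · ·
    · · · · · · ·
    · · · · · · ·
    · · · · · · ·
    · · · · · · ·
    · · · · · · ·
    · · · · · · ·
    · · · · · · ·
    · · · · · · ·
    · · · · · · ·
    · · · · █ · ·
    · · · · · █ ·
T1:
  2·area = 60  (B↔C swapped to make it positive)
  edge (6, 22)→(1, 12): d=(-5,-10) inclusive
  edge (1, 12)→(10, 18): d=(9,6) inclusive
  edge (10, 18)→(6, 22): d=(-4,4) inclusive
    (1,7)@(3, 15): e=[5,15,40] → █
    (2,7)@(5, 15): e=[25,3,32] → █
    (3,7)@(7, 15): e=[45,-9,24] → ·
    (6,7)@(13, 15): e=[105,-45,0] → ·  [on edge]
    (1,8)@(3, 17): e=[-5,33,32] → ·
    (2,8)@(5, 17): e=[15,21,24] → █
    (3,8)@(7, 17): e=[35,9,16] → █
    (4,8)@(9, 17): e=[55,-3,8] → ·
    (5,8)@(11, 17): e=[75,-15,0] → ·  [on edge]
    (2,9)@(5, 19): e=[5,39,16] → █
    (4,9)@(9, 19): e=[45,15,0] → █  [on edge]
    (5,9)@(11, 19): e=[65,3,-8] → ·
    (3,10)@(7, 21): e=[15,45,0] → █  [on edge]
    (2,11)@(5, 23): e=[-15,75,0] → ·  [on edge]
  covered (8 px):
    · · · · · · ·
    · · · · · · ·
    · · · · · · ·
    · · · · · · ·
    · · · · · · ·
    · · · · · · ·
    · · · · · · ·
    · █ █ · · · ·
    · · █ █ · · ·
    · · █ █ █ · ·
    · · · █ · · ·
    · · · · · · ·

Final: 10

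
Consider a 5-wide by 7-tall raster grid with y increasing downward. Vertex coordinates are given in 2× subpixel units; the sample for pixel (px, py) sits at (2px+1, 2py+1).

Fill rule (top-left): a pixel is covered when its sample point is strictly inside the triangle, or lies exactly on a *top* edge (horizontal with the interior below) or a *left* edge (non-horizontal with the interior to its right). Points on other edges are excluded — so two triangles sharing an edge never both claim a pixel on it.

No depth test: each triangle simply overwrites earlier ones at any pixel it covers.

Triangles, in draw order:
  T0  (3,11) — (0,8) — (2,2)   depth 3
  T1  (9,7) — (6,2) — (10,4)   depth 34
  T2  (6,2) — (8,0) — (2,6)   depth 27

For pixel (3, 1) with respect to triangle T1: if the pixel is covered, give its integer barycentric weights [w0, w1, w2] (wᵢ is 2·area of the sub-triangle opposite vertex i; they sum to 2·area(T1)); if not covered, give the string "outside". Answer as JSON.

T0:
  2·area = 24
  edge (3, 11)→(0, 8): d=(-3,-3) top-left  bias=+0
  edge (0, 8)→(2, 2): d=(2,-6) top-left  bias=+0
  edge (2, 2)→(3, 11): d=(1,9) right/bottom  bias=-1
    (0,2)@(1, 5): e=[12,0,12] → #  [on edge]
    (1,2)@(3, 5): e=[18,12,-6] → ·
    (0,3)@(1, 7): e=[6,4,14] → #
    (1,3)@(3, 7): e=[12,16,-4] → ·
    (0,4)@(1, 9): e=[0,8,16] → #  [on edge]
    (1,4)@(3, 9): e=[6,20,-2] → ·
    (0,5)@(1, 11): e=[-6,12,18] → ·
    (1,5)@(3, 11): e=[0,24,0] → ·  [on edge]
    (2,6)@(5, 13): e=[0,40,-16] → ·  [on edge]
  covered (3 px):
    · · · · ·
    · · · · ·
    # · · · ·
    # · · · ·
    # · · · ·
    · · · · ·
    · · · · ·
T1:
  2·area = 14
  edge (9, 7)→(6, 2): d=(-3,-5) top-left  bias=+0
  edge (6, 2)→(10, 4): d=(4,2) right/bottom  bias=-1
  edge (10, 4)→(9, 7): d=(-1,3) right/bottom  bias=-1
    (3,1)@(7, 3): e=[2,2,10] → #
    (4,1)@(9, 3): e=[12,-2,4] → ·
    (3,2)@(7, 5): e=[-4,10,8] → ·
    (4,2)@(9, 5): e=[6,6,2] → #
    (4,3)@(9, 7): e=[0,14,0] → ·  [on edge]
    (3,6)@(7, 13): e=[-28,42,0] → ·  [on edge]
  covered (2 px):
    · · · · ·
    · · · # ·
    · · · · #
    · · · · ·
    · · · · ·
    · · · · ·
    · · · · ·
T2:
  degenerate (2·area = 0) — covers nothing

Final: [2,10,2]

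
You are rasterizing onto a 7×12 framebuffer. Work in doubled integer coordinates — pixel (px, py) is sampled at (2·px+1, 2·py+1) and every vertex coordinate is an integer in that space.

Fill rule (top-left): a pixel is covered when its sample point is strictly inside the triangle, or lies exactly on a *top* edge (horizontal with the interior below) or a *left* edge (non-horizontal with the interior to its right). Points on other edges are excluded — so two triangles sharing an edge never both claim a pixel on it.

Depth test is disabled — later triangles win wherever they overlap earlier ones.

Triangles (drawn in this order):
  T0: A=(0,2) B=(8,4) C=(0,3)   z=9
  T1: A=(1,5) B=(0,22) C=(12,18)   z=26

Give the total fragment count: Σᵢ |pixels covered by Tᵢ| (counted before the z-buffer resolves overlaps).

T0:
  2·area = 8
  edge (0, 2)→(8, 4): d=(8,2) right/bottom  bias=-1
  edge (8, 4)→(0, 3): d=(-8,-1) top-left  bias=+0
  edge (0, 3)→(0, 2): d=(0,-1) top-left  bias=+0
    (0,1)@(1, 3): e=[6,1,1] → █
    (1,1)@(3, 3): e=[2,3,3] → █
    (2,1)@(5, 3): e=[-2,5,5] → ·
    (0,2)@(1, 5): e=[22,-15,1] → ·
    (1,2)@(3, 5): e=[18,-13,3] → ·
  covered (2 px):
    · · · · · · ·
    █ █ · · · · ·
    · · · · · · ·
    · · · · · · ·
    · · · · · · ·
    · · · · · · ·
    · · · · · · ·
    · · · · · · ·
    · · · · · · ·
    · · · · · · ·
    · · · · · · ·
    · · · · · · ·
T1:
  2·area = 200  (B↔C swapped to make it positive)
  edge (1, 5)→(12, 18): d=(11,13) right/bottom  bias=-1
  edge (12, 18)→(0, 22): d=(-12,4) right/bottom  bias=-1
  edge (0, 22)→(1, 5): d=(1,-17) top-left  bias=+0
    (0,2)@(1, 5): e=[0,200,0] → ·  [on edge]
    (0,3)@(1, 7): e=[22,176,2] → █
    (1,3)@(3, 7): e=[-4,168,36] → ·
    (0,4)@(1, 9): e=[44,152,4] → █
    (1,4)@(3, 9): e=[18,144,38] → █
    (2,4)@(5, 9): e=[-8,136,72] → ·
    (0,5)@(1, 11): e=[66,128,6] → █
    (2,5)@(5, 11): e=[14,112,74] → █
    (3,5)@(7, 11): e=[-12,104,108] → ·
    (0,6)@(1, 13): e=[88,104,8] → █
    (3,6)@(7, 13): e=[10,80,110] → █
    (4,6)@(9, 13): e=[-16,72,144] → ·
    (4,9)@(9, 19): e=[50,0,150] → ·  [on edge]
    (1,10)@(3, 21): e=[150,0,50] → ·  [on edge]
  covered (26 px):
    · · · · · · ·
    · · · · · · ·
    · · · · · · ·
    █ · · · · · ·
    █ █ · · · · ·
    █ █ █ · · · ·
    █ █ █ █ · · ·
    █ █ █ █ █ · ·
    █ █ █ █ █ █ ·
    █ █ █ █ · · ·
    █ · · · · · ·
    · · · · · · ·

Result: 28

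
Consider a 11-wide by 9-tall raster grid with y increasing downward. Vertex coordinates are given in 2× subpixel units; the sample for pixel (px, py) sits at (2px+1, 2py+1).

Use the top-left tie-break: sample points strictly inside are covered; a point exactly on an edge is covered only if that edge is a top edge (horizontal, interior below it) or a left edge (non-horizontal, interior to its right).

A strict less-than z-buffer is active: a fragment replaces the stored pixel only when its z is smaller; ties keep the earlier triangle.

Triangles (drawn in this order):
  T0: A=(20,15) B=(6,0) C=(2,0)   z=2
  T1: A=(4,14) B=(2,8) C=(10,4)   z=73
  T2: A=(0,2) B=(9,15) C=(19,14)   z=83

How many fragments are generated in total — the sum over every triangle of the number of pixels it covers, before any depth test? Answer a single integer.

T0:
  2·area = 60  (B↔C swapped to make it positive)
  edge (20, 15)→(2, 0): d=(-18,-15) top-left  bias=+0
  edge (2, 0)→(6, 0): d=(4,0) top-left  bias=+0
  edge (6, 0)→(20, 15): d=(14,15) right/bottom  bias=-1
    (2,0)@(5, 1): e=[27,4,29] → #
    (3,0)@(7, 1): e=[57,4,-1] → ·
    (2,1)@(5, 3): e=[-9,12,57] → ·
    (3,1)@(7, 3): e=[21,12,27] → #
    (4,1)@(9, 3): e=[51,12,-3] → ·
    (3,2)@(7, 5): e=[-15,20,55] → ·
    (4,2)@(9, 5): e=[15,20,25] → #
    (5,2)@(11, 5): e=[45,20,-5] → ·
    (4,3)@(9, 7): e=[-21,28,53] → ·
    (5,3)@(11, 7): e=[9,28,23] → #
    (6,3)@(13, 7): e=[39,28,-7] → ·
    (5,4)@(11, 9): e=[-27,36,51] → ·
  covered (5 px):
    · · # · · · · · · · ·
    · · · # · · · · · · ·
    · · · · # · · · · · ·
    · · · · · # · · · · ·
    · · · · · · # · · · ·
    · · · · · · · · · · ·
    · · · · · · · · · · ·
    · · · · · · · · · · ·
    · · · · · · · · · · ·
T1:
  2·area = 56
  edge (4, 14)→(2, 8): d=(-2,-6) top-left  bias=+0
  edge (2, 8)→(10, 4): d=(8,-4) top-left  bias=+0
  edge (10, 4)→(4, 14): d=(-6,10) right/bottom  bias=-1
    (0,2)@(1, 5): e=[0,-28,84] → ·  [on edge]
    (4,2)@(9, 5): e=[48,4,4] → #
    (5,2)@(11, 5): e=[60,12,-16] → ·
    (2,3)@(5, 7): e=[20,4,32] → #
    (3,3)@(7, 7): e=[32,12,12] → #
    (4,3)@(9, 7): e=[44,20,-8] → ·
    (1,4)@(3, 9): e=[4,12,40] → #
    (3,4)@(7, 9): e=[28,28,0] → ·  [on edge]
    (1,5)@(3, 11): e=[0,28,28] → #  [on edge]
    (3,5)@(7, 11): e=[24,44,-12] → ·
    (1,6)@(3, 13): e=[-4,44,16] → ·
    (2,6)@(5, 13): e=[8,52,-4] → ·
    (2,8)@(5, 17): e=[0,84,-28] → ·  [on edge]
  covered (7 px):
    · · · · · · · · · · ·
    · · · · · · · · · · ·
    · · · · # · · · · · ·
    · · # # · · · · · · ·
    · # # · · · · · · · ·
    · # # · · · · · · · ·
    · · · · · · · · · · ·
    · · · · · · · · · · ·
    · · · · · · · · · · ·
T2:
  2·area = 139  (B↔C swapped to make it positive)
  edge (0, 2)→(19, 14): d=(19,12) right/bottom  bias=-1
  edge (19, 14)→(9, 15): d=(-10,1) right/bottom  bias=-1
  edge (9, 15)→(0, 2): d=(-9,-13) top-left  bias=+0
    (0,1)@(1, 3): e=[7,128,4] → #
    (1,1)@(3, 3): e=[-17,126,30] → ·
    (0,2)@(1, 5): e=[45,108,-14] → ·
    (1,2)@(3, 5): e=[21,106,12] → #
    (2,2)@(5, 5): e=[-3,104,38] → ·
    (1,3)@(3, 7): e=[59,86,-6] → ·
    (2,3)@(5, 7): e=[35,84,20] → #
    (3,3)@(7, 7): e=[11,82,46] → #
    (4,3)@(9, 7): e=[-13,80,72] → ·
    (2,4)@(5, 9): e=[73,64,2] → #
    (4,4)@(9, 9): e=[25,60,54] → #
    (5,4)@(11, 9): e=[1,58,80] → #
    (4,7)@(9, 15): e=[139,0,0] → ·  [on edge]
  covered (17 px):
    · · · · · · · · · · ·
    # · · · · · · · · · ·
    · # · · · · · · · · ·
    · · # # · · · · · · ·
    · · # # # # · · · · ·
    · · · # # # # · · · ·
    · · · · # # # # # · ·
    · · · · · · · · · · ·
    · · · · · · · · · · ·

Answer: 29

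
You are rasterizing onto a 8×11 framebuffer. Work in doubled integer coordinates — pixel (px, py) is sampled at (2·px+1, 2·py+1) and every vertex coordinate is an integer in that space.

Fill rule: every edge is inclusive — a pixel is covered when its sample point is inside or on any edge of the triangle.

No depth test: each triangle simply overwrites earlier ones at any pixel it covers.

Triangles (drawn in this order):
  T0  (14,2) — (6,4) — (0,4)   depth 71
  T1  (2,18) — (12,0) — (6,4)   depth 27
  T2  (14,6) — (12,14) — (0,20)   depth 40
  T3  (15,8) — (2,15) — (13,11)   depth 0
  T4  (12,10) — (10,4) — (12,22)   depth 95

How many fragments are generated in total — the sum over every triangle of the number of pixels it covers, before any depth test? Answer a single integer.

T0:
  2·area = 12
  edge (14, 2)→(6, 4): d=(-8,2) inclusive
  edge (6, 4)→(0, 4): d=(-6,0) inclusive
  edge (0, 4)→(14, 2): d=(14,-2) inclusive
    (3,1)@(7, 3): e=[6,6,0] → X  [on edge]
    (4,1)@(9, 3): e=[2,6,4] → X
    (5,1)@(11, 3): e=[-2,6,8] → .
    (3,2)@(7, 5): e=[-10,-6,28] → .
    (4,2)@(9, 5): e=[-14,-6,32] → .
  covered (2 px):
    . . . . . . . .
    . . . X X . . .
    . . . . . . . .
    . . . . . . . .
    . . . . . . . .
    . . . . . . . .
    . . . . . . . .
    . . . . . . . .
    . . . . . . . .
    . . . . . . . .
    . . . . . . . .
T1:
  2·area = 68  (B↔C swapped to make it positive)
  edge (2, 18)→(6, 4): d=(4,-14) inclusive
  edge (6, 4)→(12, 0): d=(6,-4) inclusive
  edge (12, 0)→(2, 18): d=(-10,18) inclusive
    (5,0)@(11, 1): e=[58,2,8] → X
    (6,0)@(13, 1): e=[86,10,-28] → .
    (4,1)@(9, 3): e=[38,6,24] → X
    (5,1)@(11, 3): e=[66,14,-12] → .
    (3,2)@(7, 5): e=[18,10,40] → X
    (5,2)@(11, 5): e=[74,26,-32] → .
    (3,3)@(7, 7): e=[26,22,20] → X
    (4,3)@(9, 7): e=[54,30,-16] → .
    (2,4)@(5, 9): e=[6,26,36] → X
    (3,4)@(7, 9): e=[34,34,0] → X  [on edge]
    (4,4)@(9, 9): e=[62,42,-36] → .
    (2,5)@(5, 11): e=[14,38,16] → X
  covered (9 px):
    . . . . . X . .
    . . . . X . . .
    . . . X X . . .
    . . . X . . . .
    . . X X . . . .
    . . X . . . . .
    . . . . . . . .
    . X . . . . . .
    . . . . . . . .
    . . . . . . . .
    . . . . . . . .
T2:
  2·area = 84
  edge (14, 6)→(12, 14): d=(-2,8) inclusive
  edge (12, 14)→(0, 20): d=(-12,6) inclusive
  edge (0, 20)→(14, 6): d=(14,-14) inclusive
    (7,2)@(15, 5): e=[-6,90,0] → .  [on edge]
    (6,3)@(13, 7): e=[6,78,0] → X  [on edge]
    (7,3)@(15, 7): e=[-10,66,28] → .
    (5,4)@(11, 9): e=[18,66,0] → X  [on edge]
    (7,4)@(15, 9): e=[-14,42,56] → .
    (4,5)@(9, 11): e=[30,54,0] → X  [on edge]
    (6,5)@(13, 11): e=[-2,30,56] → .
    (3,6)@(7, 13): e=[42,42,0] → X  [on edge]
    (6,6)@(13, 13): e=[-6,6,84] → .
    (2,7)@(5, 15): e=[54,30,0] → X  [on edge]
    (5,7)@(11, 15): e=[6,-6,84] → .
    (1,8)@(3, 17): e=[66,18,0] → X  [on edge]
    (0,9)@(1, 19): e=[78,6,0] → X  [on edge]
  covered (14 px):
    . . . . . . . .
    . . . . . . . .
    . . . . . . . .
    . . . . . . X .
    . . . . . X X .
    . . . . X X . .
    . . . X X X . .
    . . X X X . . .
    . X X . . . . .
    X . . . . . . .
    . . . . . . . .
T3:
  2·area = 25  (B↔C swapped to make it positive)
  edge (15, 8)→(13, 11): d=(-2,3) inclusive
  edge (13, 11)→(2, 15): d=(-11,4) inclusive
  edge (2, 15)→(15, 8): d=(13,-7) inclusive
    (5,5)@(11, 11): e=[6,8,11] → X
    (6,5)@(13, 11): e=[0,0,25] → X  [on edge]
    (7,5)@(15, 11): e=[-6,-8,39] → .
    (3,6)@(7, 13): e=[14,2,9] → X
    (4,6)@(9, 13): e=[8,-6,23] → .
    (5,6)@(11, 13): e=[2,-14,37] → .
    (6,6)@(13, 13): e=[-4,-22,51] → .
    (3,7)@(7, 15): e=[10,-20,35] → .
    (4,8)@(9, 17): e=[0,-50,75] → .  [on edge]
  covered (3 px):
    . . . . . . . .
    . . . . . . . .
    . . . . . . . .
    . . . . . . . .
    . . . . . . . .
    . . . . . X X .
    . . . X . . . .
    . . . . . . . .
    . . . . . . . .
    . . . . . . . .
    . . . . . . . .
T4:
  2·area = 24  (B↔C swapped to make it positive)
  edge (12, 10)→(12, 22): d=(0,12) inclusive
  edge (12, 22)→(10, 4): d=(-2,-18) inclusive
  edge (10, 4)→(12, 10): d=(2,6) inclusive
    (4,0)@(9, 1): e=[36,-12,0] → .  [on edge]
    (5,3)@(11, 7): e=[12,12,0] → X  [on edge]
    (6,3)@(13, 7): e=[-12,48,-12] → .
    (5,4)@(11, 9): e=[12,8,4] → X
    (6,4)@(13, 9): e=[-12,44,-8] → .
    (5,5)@(11, 11): e=[12,4,8] → X
    (6,5)@(13, 11): e=[-12,40,-4] → .
    (5,6)@(11, 13): e=[12,0,12] → X  [on edge]
    (6,6)@(13, 13): e=[-12,36,0] → .  [on edge]
    (5,7)@(11, 15): e=[12,-4,16] → .
    (7,9)@(15, 19): e=[-36,60,0] → .  [on edge]
  covered (4 px):
    . . . . . . . .
    . . . . . . . .
    . . . . . . . .
    . . . . . X . .
    . . . . . X . .
    . . . . . X . .
    . . . . . X . .
    . . . . . . . .
    . . . . . . . .
    . . . . . . . .
    . . . . . . . .

Result: 32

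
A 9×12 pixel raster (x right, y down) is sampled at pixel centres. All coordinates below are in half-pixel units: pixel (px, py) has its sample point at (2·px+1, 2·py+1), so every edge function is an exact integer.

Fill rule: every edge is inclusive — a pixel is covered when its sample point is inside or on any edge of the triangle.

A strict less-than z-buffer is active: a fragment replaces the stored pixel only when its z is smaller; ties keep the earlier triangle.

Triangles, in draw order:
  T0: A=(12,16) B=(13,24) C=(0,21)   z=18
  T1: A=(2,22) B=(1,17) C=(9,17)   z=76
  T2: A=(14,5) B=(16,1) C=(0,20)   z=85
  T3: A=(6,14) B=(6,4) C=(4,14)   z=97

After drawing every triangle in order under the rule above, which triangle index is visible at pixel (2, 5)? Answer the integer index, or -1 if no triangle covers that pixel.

T0:
  2·area = 101
  edge (12, 16)→(13, 24): d=(1,8) inclusive
  edge (13, 24)→(0, 21): d=(-13,-3) inclusive
  edge (0, 21)→(12, 16): d=(12,-5) inclusive
    (5,8)@(11, 17): e=[9,85,7] → X
    (6,8)@(13, 17): e=[-7,91,17] → .
    (2,9)@(5, 19): e=[59,41,1] → X
    (3,9)@(7, 19): e=[43,47,11] → X
    (4,9)@(9, 19): e=[27,53,21] → X
    (6,9)@(13, 19): e=[-5,65,41] → .
    (0,10)@(1, 21): e=[93,3,5] → X
    (1,10)@(3, 21): e=[77,9,15] → X
    (6,10)@(13, 21): e=[-3,39,65] → .
    (0,11)@(1, 23): e=[95,-23,29] → .
    (1,11)@(3, 23): e=[79,-17,39] → .
    (2,11)@(5, 23): e=[63,-11,49] → .
  covered (13 px):
    . . . . . . . . .
    . . . . . . . . .
    . . . . . . . . .
    . . . . . . . . .
    . . . . . . . . .
    . . . . . . . . .
    . . . . . . . . .
    . . . . . . . . .
    . . . . . X . . .
    . . X X X X . . .
    X X X X X X . . .
    . . . . X X . . .
T1:
  2·area = 40
  edge (2, 22)→(1, 17): d=(-1,-5) inclusive
  edge (1, 17)→(9, 17): d=(8,0) inclusive
  edge (9, 17)→(2, 22): d=(-7,5) inclusive
    (0,8)@(1, 17): e=[0,0,40] → X  [on edge]
    (1,8)@(3, 17): e=[10,0,30] → X  [on edge]
    (2,8)@(5, 17): e=[20,0,20] → X  [on edge]
    (3,8)@(7, 17): e=[30,0,10] → X  [on edge]
    (4,8)@(9, 17): e=[40,0,0] → X  [on edge]
    (5,8)@(11, 17): e=[50,0,-10] → .  [on edge]
    (6,8)@(13, 17): e=[60,0,-20] → .  [on edge]
    (7,8)@(15, 17): e=[70,0,-30] → .  [on edge]
    (8,8)@(17, 17): e=[80,0,-40] → .  [on edge]
    (0,9)@(1, 19): e=[-2,16,26] → .
    (1,9)@(3, 19): e=[8,16,16] → X
    (3,9)@(7, 19): e=[28,16,-4] → .
  covered (8 px):
    . . . . . . . . .
    . . . . . . . . .
    . . . . . . . . .
    . . . . . . . . .
    . . . . . . . . .
    . . . . . . . . .
    . . . . . . . . .
    . . . . . . . . .
    X X X X X . . . .
    . X X . . . . . .
    . X . . . . . . .
    . . . . . . . . .
T2:
  2·area = 26  (B↔C swapped to make it positive)
  edge (14, 5)→(0, 20): d=(-14,15) inclusive
  edge (0, 20)→(16, 1): d=(16,-19) inclusive
  edge (16, 1)→(14, 5): d=(-2,4) inclusive
    (7,1)@(15, 3): e=[13,13,0] → X  [on edge]
    (8,1)@(17, 3): e=[-17,51,-8] → .
    (6,2)@(13, 5): e=[15,7,4] → X
    (7,2)@(15, 5): e=[-15,45,-4] → .
    (5,3)@(11, 7): e=[17,1,8] → X
    (6,3)@(13, 7): e=[-13,39,0] → .  [on edge]
    (5,4)@(11, 9): e=[-11,33,4] → .
    (5,5)@(11, 11): e=[-39,65,0] → .  [on edge]
    (4,7)@(9, 15): e=[-65,91,0] → .  [on edge]
    (3,9)@(7, 19): e=[-91,117,0] → .  [on edge]
    (2,11)@(5, 23): e=[-117,143,0] → .  [on edge]
  covered (3 px):
    . . . . . . . . .
    . . . . . . . X .
    . . . . . . X . .
    . . . . . X . . .
    . . . . . . . . .
    . . . . . . . . .
    . . . . . . . . .
    . . . . . . . . .
    . . . . . . . . .
    . . . . . . . . .
    . . . . . . . . .
    . . . . . . . . .
T3:
  2·area = 20  (B↔C swapped to make it positive)
  edge (6, 14)→(4, 14): d=(-2,0) inclusive
  edge (4, 14)→(6, 4): d=(2,-10) inclusive
  edge (6, 4)→(6, 14): d=(0,10) inclusive
    (2,4)@(5, 9): e=[10,0,10] → X  [on edge]
    (3,4)@(7, 9): e=[10,20,-10] → .
    (2,5)@(5, 11): e=[6,4,10] → X
    (3,5)@(7, 11): e=[6,24,-10] → .
    (2,6)@(5, 13): e=[2,8,10] → X
    (3,6)@(7, 13): e=[2,28,-10] → .
    (2,7)@(5, 15): e=[-2,12,10] → .
    (1,9)@(3, 19): e=[-10,0,30] → .  [on edge]
  covered (3 px):
    . . . . . . . . .
    . . . . . . . . .
    . . . . . . . . .
    . . . . . . . . .
    . . X . . . . . .
    . . X . . . . . .
    . . X . . . . . .
    . . . . . . . . .
    . . . . . . . . .
    . . . . . . . . .
    . . . . . . . . .
    . . . . . . . . .

Z-buffer (winner per pixel, '.' = empty):
  . . . . . . . . .
  . . . . . . . 2 .
  . . . . . . 2 . .
  . . . . . 2 . . .
  . . 3 . . . . . .
  . . 3 . . . . . .
  . . 3 . . . . . .
  . . . . . . . . .
  1 1 1 1 1 0 . . .
  . 1 0 0 0 0 . . .
  0 0 0 0 0 0 . . .
  . . . . 0 0 . . .

Final: 3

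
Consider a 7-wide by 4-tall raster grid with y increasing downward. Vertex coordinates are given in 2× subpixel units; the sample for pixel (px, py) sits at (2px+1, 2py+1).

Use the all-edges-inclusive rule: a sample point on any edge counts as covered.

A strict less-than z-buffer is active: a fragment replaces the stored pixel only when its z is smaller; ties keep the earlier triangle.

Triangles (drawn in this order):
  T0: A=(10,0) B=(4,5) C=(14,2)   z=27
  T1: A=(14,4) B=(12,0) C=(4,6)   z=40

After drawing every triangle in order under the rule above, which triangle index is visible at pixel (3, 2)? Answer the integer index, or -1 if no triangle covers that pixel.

T0:
  2·area = 32  (B↔C swapped to make it positive)
  edge (10, 0)→(14, 2): d=(4,2) inclusive
  edge (14, 2)→(4, 5): d=(-10,3) inclusive
  edge (4, 5)→(10, 0): d=(6,-5) inclusive
    (4,0)@(9, 1): e=[6,25,1] → █
    (5,0)@(11, 1): e=[2,19,11] → █
    (6,0)@(13, 1): e=[-2,13,21] → ·
    (3,1)@(7, 3): e=[18,11,3] → █
    (5,1)@(11, 3): e=[10,-1,23] → ·
    (3,2)@(7, 5): e=[26,-9,15] → ·
    (4,2)@(9, 5): e=[22,-15,25] → ·
  covered (4 px):
    · · · · █ █ ·
    · · · █ █ · ·
    · · · · · · ·
    · · · · · · ·
T1:
  2·area = 44  (B↔C swapped to make it positive)
  edge (14, 4)→(4, 6): d=(-10,2) inclusive
  edge (4, 6)→(12, 0): d=(8,-6) inclusive
  edge (12, 0)→(14, 4): d=(2,4) inclusive
    (5,0)@(11, 1): e=[36,2,6] → █
    (6,0)@(13, 1): e=[32,14,-2] → ·
    (4,1)@(9, 3): e=[20,6,18] → █
    (6,1)@(13, 3): e=[12,30,2] → █
    (3,2)@(7, 5): e=[4,10,30] → █
    (4,2)@(9, 5): e=[0,22,22] → █  [on edge]
    (5,2)@(11, 5): e=[-4,34,14] → ·
    (6,2)@(13, 5): e=[-8,46,6] → ·
    (3,3)@(7, 7): e=[-16,26,34] → ·
    (4,3)@(9, 7): e=[-20,38,26] → ·
  covered (6 px):
    · · · · · █ ·
    · · · · █ █ █
    · · · █ █ · ·
    · · · · · · ·

Z-buffer (winner per pixel, '.' = empty):
  . . . . 0 0 .
  . . . 0 0 1 1
  . . . 1 1 . .
  . . . . . . .

Final: 1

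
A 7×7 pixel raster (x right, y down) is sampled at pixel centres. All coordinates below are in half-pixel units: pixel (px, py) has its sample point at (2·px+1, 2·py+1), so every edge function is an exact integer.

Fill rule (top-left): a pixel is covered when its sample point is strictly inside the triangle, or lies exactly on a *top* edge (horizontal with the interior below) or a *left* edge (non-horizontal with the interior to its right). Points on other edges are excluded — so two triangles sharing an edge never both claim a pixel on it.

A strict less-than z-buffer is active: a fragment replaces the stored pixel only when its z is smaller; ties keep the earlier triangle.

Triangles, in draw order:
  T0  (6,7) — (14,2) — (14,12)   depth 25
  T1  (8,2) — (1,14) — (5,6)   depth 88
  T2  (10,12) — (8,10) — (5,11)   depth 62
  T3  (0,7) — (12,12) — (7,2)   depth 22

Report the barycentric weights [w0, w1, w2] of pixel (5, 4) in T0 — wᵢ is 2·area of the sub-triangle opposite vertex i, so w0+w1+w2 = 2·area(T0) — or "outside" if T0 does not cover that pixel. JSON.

T0:
  2·area = 80
  edge (6, 7)→(14, 2): d=(8,-5) top-left  bias=+0
  edge (14, 2)→(14, 12): d=(0,10) right/bottom  bias=-1
  edge (14, 12)→(6, 7): d=(-8,-5) top-left  bias=+0
    (6,1)@(13, 3): e=[3,10,67] → █
    (5,2)@(11, 5): e=[9,30,41] → █
    (3,3)@(7, 7): e=[5,70,5] → █
    (4,3)@(9, 7): e=[15,50,15] → █
    (3,4)@(7, 9): e=[21,70,-11] → ·
    (4,4)@(9, 9): e=[31,50,-1] → ·
    (5,4)@(11, 9): e=[41,30,9] → █
    (5,5)@(11, 11): e=[57,30,-7] → ·
    (6,5)@(13, 11): e=[67,10,3] → █
    (6,6)@(13, 13): e=[83,10,-13] → ·
  covered (10 px):
    · · · · · · ·
    · · · · · · █
    · · · · · █ █
    · · · █ █ █ █
    · · · · · █ █
    · · · · · · █
    · · · · · · ·
T1:
  2·area = 8
  edge (8, 2)→(1, 14): d=(-7,12) right/bottom  bias=-1
  edge (1, 14)→(5, 6): d=(4,-8) top-left  bias=+0
  edge (5, 6)→(8, 2): d=(3,-4) top-left  bias=+0
    (2,3)@(5, 7): e=[1,4,3] → █
    (3,3)@(7, 7): e=[-23,20,11] → ·
    (2,4)@(5, 9): e=[-13,12,9] → ·
  covered (1 px):
    · · · · · · ·
    · · · · · · ·
    · · · · · · ·
    · · █ · · · ·
    · · · · · · ·
    · · · · · · ·
    · · · · · · ·
T2:
  2·area = 8  (B↔C swapped to make it positive)
  edge (10, 12)→(5, 11): d=(-5,-1) top-left  bias=+0
  edge (5, 11)→(8, 10): d=(3,-1) top-left  bias=+0
  edge (8, 10)→(10, 12): d=(2,2) right/bottom  bias=-1
    (0,1)@(1, 3): e=[36,-28,0] → ·  [on edge]
    (1,2)@(3, 5): e=[28,-20,0] → ·  [on edge]
    (2,3)@(5, 7): e=[20,-12,0] → ·  [on edge]
    (3,4)@(7, 9): e=[12,-4,0] → ·  [on edge]
    (5,4)@(11, 9): e=[16,0,-8] → ·  [on edge]
    (2,5)@(5, 11): e=[0,0,8] → █  [on edge]
    (3,5)@(7, 11): e=[2,2,4] → █
    (4,5)@(9, 11): e=[4,4,0] → ·  [on edge]
    (2,6)@(5, 13): e=[-10,6,12] → ·
    (3,6)@(7, 13): e=[-8,8,8] → ·
    (5,6)@(11, 13): e=[-4,12,0] → ·  [on edge]
  covered (2 px):
    · · · · · · ·
    · · · · · · ·
    · · · · · · ·
    · · · · · · ·
    · · · · · · ·
    · · █ █ · · ·
    · · · · · · ·
T3:
  2·area = 95  (B↔C swapped to make it positive)
  edge (0, 7)→(7, 2): d=(7,-5) top-left  bias=+0
  edge (7, 2)→(12, 12): d=(5,10) right/bottom  bias=-1
  edge (12, 12)→(0, 7): d=(-12,-5) top-left  bias=+0
    (3,1)@(7, 3): e=[7,5,83] → █
    (4,1)@(9, 3): e=[17,-15,93] → ·
    (1,2)@(3, 5): e=[1,55,39] → █
    (2,2)@(5, 5): e=[11,35,49] → █
    (4,2)@(9, 5): e=[31,-5,69] → ·
    (0,3)@(1, 7): e=[5,85,5] → █
    (4,3)@(9, 7): e=[45,5,45] → █
    (5,3)@(11, 7): e=[55,-15,55] → ·
    (0,4)@(1, 9): e=[19,95,-19] → ·
    (1,4)@(3, 9): e=[29,75,-9] → ·
    (2,4)@(5, 9): e=[39,55,1] → █
    (5,4)@(11, 9): e=[69,-5,31] → ·
  covered (13 px):
    · · · · · · ·
    · · · █ · · ·
    · █ █ █ · · ·
    █ █ █ █ █ · ·
    · · █ █ █ · ·
    · · · · · █ ·
    · · · · · · ·

Result: [30,9,41]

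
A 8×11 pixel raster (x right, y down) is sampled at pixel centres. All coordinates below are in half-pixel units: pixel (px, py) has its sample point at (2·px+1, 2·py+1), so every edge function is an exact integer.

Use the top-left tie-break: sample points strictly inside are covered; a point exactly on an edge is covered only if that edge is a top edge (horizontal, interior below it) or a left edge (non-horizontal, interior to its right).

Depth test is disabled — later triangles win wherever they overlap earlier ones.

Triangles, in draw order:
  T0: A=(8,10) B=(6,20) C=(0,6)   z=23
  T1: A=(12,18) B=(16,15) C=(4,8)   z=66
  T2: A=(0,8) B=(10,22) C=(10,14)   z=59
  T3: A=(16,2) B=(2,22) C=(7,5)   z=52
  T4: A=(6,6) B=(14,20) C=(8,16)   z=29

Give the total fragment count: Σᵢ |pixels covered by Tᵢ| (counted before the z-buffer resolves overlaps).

T0:
  2·area = 88
  edge (8, 10)→(6, 20): d=(-2,10) right/bottom  bias=-1
  edge (6, 20)→(0, 6): d=(-6,-14) top-left  bias=+0
  edge (0, 6)→(8, 10): d=(8,4) right/bottom  bias=-1
    (4,2)@(9, 5): e=[0,132,-44] → .  [on edge]
    (0,3)@(1, 7): e=[76,8,4] → X
    (1,3)@(3, 7): e=[56,36,-4] → .
    (0,4)@(1, 9): e=[72,-4,20] → .
    (1,4)@(3, 9): e=[52,24,12] → X
    (2,4)@(5, 9): e=[32,52,4] → X
    (3,4)@(7, 9): e=[12,80,-4] → .
    (1,5)@(3, 11): e=[48,12,28] → X
    (3,5)@(7, 11): e=[8,68,12] → X
    (4,5)@(9, 11): e=[-12,96,4] → .
    (1,6)@(3, 13): e=[44,0,44] → X  [on edge]
    (4,6)@(9, 13): e=[-16,84,20] → .
    (3,7)@(7, 15): e=[0,44,44] → .  [on edge]
  covered (11 px):
    . . . . . . . .
    . . . . . . . .
    . . . . . . . .
    X . . . . . . .
    . X X . . . . .
    . X X X . . . .
    . X X X . . . .
    . . X . . . . .
    . . X . . . . .
    . . . . . . . .
    . . . . . . . .
T1:
  2·area = 64  (B↔C swapped to make it positive)
  edge (12, 18)→(4, 8): d=(-8,-10) top-left  bias=+0
  edge (4, 8)→(16, 15): d=(12,7) right/bottom  bias=-1
  edge (16, 15)→(12, 18): d=(-4,3) right/bottom  bias=-1
    (2,4)@(5, 9): e=[2,5,57] → X
    (3,4)@(7, 9): e=[22,-9,51] → .
    (2,5)@(5, 11): e=[-14,29,49] → .
    (3,5)@(7, 11): e=[6,15,43] → X
    (4,5)@(9, 11): e=[26,1,37] → X
    (5,5)@(11, 11): e=[46,-13,31] → .
    (3,6)@(7, 13): e=[-10,39,35] → .
    (4,6)@(9, 13): e=[10,25,29] → X
    (5,6)@(11, 13): e=[30,11,23] → X
    (6,6)@(13, 13): e=[50,-3,17] → .
    (4,7)@(9, 15): e=[-6,49,21] → .
    (5,7)@(11, 15): e=[14,35,15] → X
  covered (9 px):
    . . . . . . . .
    . . . . . . . .
    . . . . . . . .
    . . . . . . . .
    . . X . . . . .
    . . . X X . . .
    . . . . X X . .
    . . . . . X X X
    . . . . . . X .
    . . . . . . . .
    . . . . . . . .
T2:
  2·area = 80  (B↔C swapped to make it positive)
  edge (0, 8)→(10, 14): d=(10,6) right/bottom  bias=-1
  edge (10, 14)→(10, 22): d=(0,8) right/bottom  bias=-1
  edge (10, 22)→(0, 8): d=(-10,-14) top-left  bias=+0
    (0,4)@(1, 9): e=[4,72,4] → X
    (1,4)@(3, 9): e=[-8,56,32] → .
    (0,5)@(1, 11): e=[24,72,-16] → .
    (1,5)@(3, 11): e=[12,56,12] → X
    (2,5)@(5, 11): e=[0,40,40] → .  [on edge]
    (1,6)@(3, 13): e=[32,56,-8] → .
    (2,6)@(5, 13): e=[20,40,20] → X
    (3,6)@(7, 13): e=[8,24,48] → X
    (4,6)@(9, 13): e=[-4,8,76] → .
    (2,7)@(5, 15): e=[40,40,0] → X  [on edge]
    (4,7)@(9, 15): e=[16,8,56] → X
    (5,7)@(11, 15): e=[4,-8,84] → .
    (7,8)@(15, 17): e=[0,-40,120] → .  [on edge]
  covered (10 px):
    . . . . . . . .
    . . . . . . . .
    . . . . . . . .
    . . . . . . . .
    X . . . . . . .
    . X . . . . . .
    . . X X . . . .
    . . X X X . . .
    . . . X X . . .
    . . . . X . . .
    . . . . . . . .
T3:
  2·area = 138
  edge (16, 2)→(2, 22): d=(-14,20) right/bottom  bias=-1
  edge (2, 22)→(7, 5): d=(5,-17) top-left  bias=+0
  edge (7, 5)→(16, 2): d=(9,-3) top-left  bias=+0
    (6,1)@(13, 3): e=[46,92,0] → X  [on edge]
    (7,1)@(15, 3): e=[6,126,6] → X
    (3,2)@(7, 5): e=[138,0,0] → X  [on edge]
    (4,2)@(9, 5): e=[98,34,6] → X
    (5,2)@(11, 5): e=[58,68,12] → X
    (7,2)@(15, 5): e=[-22,136,24] → .
    (0,3)@(1, 7): e=[230,-92,0] → .  [on edge]
    (3,3)@(7, 7): e=[110,10,18] → X
    (6,3)@(13, 7): e=[-10,112,36] → .
    (3,4)@(7, 9): e=[82,20,36] → X
    (6,4)@(13, 9): e=[-38,122,54] → .
    (3,5)@(7, 11): e=[54,30,54] → X
  covered (19 px):
    . . . . . . . .
    . . . . . . X X
    . . . X X X X .
    . . . X X X . .
    . . . X X X . .
    . . . X X . . .
    . . X X . . . .
    . . X . . . . .
    . . X . . . . .
    . X . . . . . .
    . . . . . . . .
T4:
  2·area = 52
  edge (6, 6)→(14, 20): d=(8,14) right/bottom  bias=-1
  edge (14, 20)→(8, 16): d=(-6,-4) top-left  bias=+0
  edge (8, 16)→(6, 6): d=(-2,-10) top-left  bias=+0
    (2,0)@(5, 1): e=[-26,78,0] → .  [on edge]
    (3,4)@(7, 9): e=[10,38,4] → X
    (4,4)@(9, 9): e=[-18,46,24] → .
    (3,5)@(7, 11): e=[26,26,0] → X  [on edge]
    (4,5)@(9, 11): e=[-2,34,20] → .
    (3,6)@(7, 13): e=[42,14,-4] → .
    (4,6)@(9, 13): e=[14,22,16] → X
    (5,6)@(11, 13): e=[-14,30,36] → .
    (4,7)@(9, 15): e=[30,10,12] → X
    (5,7)@(11, 15): e=[2,18,32] → X
    (6,7)@(13, 15): e=[-26,26,52] → .
    (4,8)@(9, 17): e=[46,-2,8] → .
    (4,10)@(9, 21): e=[78,-26,0] → .  [on edge]
  covered (7 px):
    . . . . . . . .
    . . . . . . . .
    . . . . . . . .
    . . . . . . . .
    . . . X . . . .
    . . . X . . . .
    . . . . X . . .
    . . . . X X . .
    . . . . . X . .
    . . . . . . X .
    . . . . . . . .

Final: 56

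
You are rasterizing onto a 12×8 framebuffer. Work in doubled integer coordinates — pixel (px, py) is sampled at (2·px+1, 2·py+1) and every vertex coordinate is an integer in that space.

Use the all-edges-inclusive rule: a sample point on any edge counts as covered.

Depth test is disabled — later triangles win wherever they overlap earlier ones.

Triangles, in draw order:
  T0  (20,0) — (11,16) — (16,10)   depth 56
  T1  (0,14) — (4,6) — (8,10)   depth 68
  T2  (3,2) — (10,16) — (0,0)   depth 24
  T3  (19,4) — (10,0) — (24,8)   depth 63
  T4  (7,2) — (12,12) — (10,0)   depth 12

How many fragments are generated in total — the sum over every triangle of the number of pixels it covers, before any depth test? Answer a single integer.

T0:
  2·area = 26  (B↔C swapped to make it positive)
  edge (20, 0)→(16, 10): d=(-4,10) inclusive
  edge (16, 10)→(11, 16): d=(-5,6) inclusive
  edge (11, 16)→(20, 0): d=(9,-16) inclusive
    (8,3)@(17, 7): e=[2,9,15] → █
    (9,3)@(19, 7): e=[-18,-3,47] → ·
    (7,4)@(15, 9): e=[14,11,1] → █
    (8,4)@(17, 9): e=[-6,-1,33] → ·
    (7,5)@(15, 11): e=[6,1,19] → █
    (8,5)@(17, 11): e=[-14,-11,51] → ·
    (6,6)@(13, 13): e=[18,3,5] → █
    (7,6)@(15, 13): e=[-2,-9,37] → ·
    (6,7)@(13, 15): e=[10,-7,23] → ·
  covered (4 px):
    · · · · · · · · · · · ·
    · · · · · · · · · · · ·
    · · · · · · · · · · · ·
    · · · · · · · · █ · · ·
    · · · · · · · █ · · · ·
    · · · · · · · █ · · · ·
    · · · · · · █ · · · · ·
    · · · · · · · · · · · ·
T1:
  2·area = 48
  edge (0, 14)→(4, 6): d=(4,-8) inclusive
  edge (4, 6)→(8, 10): d=(4,4) inclusive
  edge (8, 10)→(0, 14): d=(-8,4) inclusive
    (0,1)@(1, 3): e=[-36,0,84] → ·  [on edge]
    (1,2)@(3, 5): e=[-12,0,60] → ·  [on edge]
    (2,3)@(5, 7): e=[12,0,36] → █  [on edge]
    (3,3)@(7, 7): e=[28,-8,28] → ·
    (1,4)@(3, 9): e=[4,16,28] → █
    (3,4)@(7, 9): e=[36,0,12] → █  [on edge]
    (4,4)@(9, 9): e=[52,-8,4] → ·
    (1,5)@(3, 11): e=[12,24,12] → █
    (3,5)@(7, 11): e=[44,8,-4] → ·
    (4,5)@(9, 11): e=[60,0,-12] → ·  [on edge]
    (0,6)@(1, 13): e=[4,40,4] → █
    (1,6)@(3, 13): e=[20,32,-4] → ·
    (5,6)@(11, 13): e=[84,0,-36] → ·  [on edge]
    (6,7)@(13, 15): e=[108,0,-60] → ·  [on edge]
  covered (7 px):
    · · · · · · · · · · · ·
    · · · · · · · · · · · ·
    · · · · · · · · · · · ·
    · · █ · · · · · · · · ·
    · █ █ █ · · · · · · · ·
    · █ █ · · · · · · · · ·
    █ · · · · · · · · · · ·
    · · · · · · · · · · · ·
T2:
  2·area = 28
  edge (3, 2)→(10, 16): d=(7,14) inclusive
  edge (10, 16)→(0, 0): d=(-10,-16) inclusive
  edge (0, 0)→(3, 2): d=(3,2) inclusive
    (0,0)@(1, 1): e=[21,6,1] → █
    (1,0)@(3, 1): e=[-7,38,-3] → ·
    (0,1)@(1, 3): e=[35,-14,7] → ·
    (1,1)@(3, 3): e=[7,18,3] → █
    (2,1)@(5, 3): e=[-21,50,-1] → ·
    (1,2)@(3, 5): e=[21,-2,9] → ·
    (2,3)@(5, 7): e=[7,10,11] → █
    (3,3)@(7, 7): e=[-21,42,7] → ·
    (2,4)@(5, 9): e=[21,-10,17] → ·
    (3,5)@(7, 11): e=[7,2,19] → █
    (4,5)@(9, 11): e=[-21,34,15] → ·
    (3,6)@(7, 13): e=[21,-18,25] → ·
  covered (4 px):
    █ · · · · · · · · · · ·
    · █ · · · · · · · · · ·
    · · · · · · · · · · · ·
    · · █ · · · · · · · · ·
    · · · · · · · · · · · ·
    · · · █ · · · · · · · ·
    · · · · · · · · · · · ·
    · · · · · · · · · · · ·
T3:
  2·area = 16  (B↔C swapped to make it positive)
  edge (19, 4)→(24, 8): d=(5,4) inclusive
  edge (24, 8)→(10, 0): d=(-14,-8) inclusive
  edge (10, 0)→(19, 4): d=(9,4) inclusive
    (9,2)@(19, 5): e=[5,2,9] → █
    (10,2)@(21, 5): e=[-3,18,1] → ·
    (9,3)@(19, 7): e=[15,-26,27] → ·
  covered (1 px):
    · · · · · · · · · · · ·
    · · · · · · · · · · · ·
    · · · · · · · · · █ · ·
    · · · · · · · · · · · ·
    · · · · · · · · · · · ·
    · · · · · · · · · · · ·
    · · · · · · · · · · · ·
    · · · · · · · · · · · ·
T4:
  2·area = 40  (B↔C swapped to make it positive)
  edge (7, 2)→(10, 0): d=(3,-2) inclusive
  edge (10, 0)→(12, 12): d=(2,12) inclusive
  edge (12, 12)→(7, 2): d=(-5,-10) inclusive
    (4,0)@(9, 1): e=[1,14,25] → █
    (5,0)@(11, 1): e=[5,-10,45] → ·
    (4,1)@(9, 3): e=[7,18,15] → █
    (5,1)@(11, 3): e=[11,-6,35] → ·
    (4,2)@(9, 5): e=[13,22,5] → █
    (5,2)@(11, 5): e=[17,-2,25] → ·
    (4,3)@(9, 7): e=[19,26,-5] → ·
    (5,3)@(11, 7): e=[23,2,15] → █
    (6,3)@(13, 7): e=[27,-22,35] → ·
    (5,4)@(11, 9): e=[29,6,5] → █
    (6,4)@(13, 9): e=[33,-18,25] → ·
    (5,5)@(11, 11): e=[35,10,-5] → ·
  covered (5 px):
    · · · · █ · · · · · · ·
    · · · · █ · · · · · · ·
    · · · · █ · · · · · · ·
    · · · · · █ · · · · · ·
    · · · · · █ · · · · · ·
    · · · · · · · · · · · ·
    · · · · · · · · · · · ·
    · · · · · · · · · · · ·

Final: 21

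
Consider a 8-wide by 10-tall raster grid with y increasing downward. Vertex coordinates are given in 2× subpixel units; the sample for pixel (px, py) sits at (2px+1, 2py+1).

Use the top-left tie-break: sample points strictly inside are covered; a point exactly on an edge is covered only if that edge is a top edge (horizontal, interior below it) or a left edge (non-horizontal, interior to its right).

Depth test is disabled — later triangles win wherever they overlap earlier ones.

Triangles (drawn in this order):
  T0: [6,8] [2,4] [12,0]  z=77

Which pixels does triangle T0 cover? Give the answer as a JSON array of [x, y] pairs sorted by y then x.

T0:
  2·area = 56
  edge (6, 8)→(2, 4): d=(-4,-4) top-left  bias=+0
  edge (2, 4)→(12, 0): d=(10,-4) top-left  bias=+0
  edge (12, 0)→(6, 8): d=(-6,8) right/bottom  bias=-1
    (5,0)@(11, 1): e=[48,6,2] → #
    (6,0)@(13, 1): e=[56,14,-14] → ·
    (0,1)@(1, 3): e=[0,-14,70] → ·  [on edge]
    (2,1)@(5, 3): e=[16,2,38] → #
    (3,1)@(7, 3): e=[24,10,22] → #
    (4,1)@(9, 3): e=[32,18,6] → #
    (5,1)@(11, 3): e=[40,26,-10] → ·
    (1,2)@(3, 5): e=[0,14,42] → #  [on edge]
    (4,2)@(9, 5): e=[24,38,-6] → ·
    (1,3)@(3, 7): e=[-8,34,30] → ·
    (2,3)@(5, 7): e=[0,42,14] → #  [on edge]
    (3,3)@(7, 7): e=[8,50,-2] → ·
    (3,4)@(7, 9): e=[0,70,-14] → ·  [on edge]
    (4,5)@(9, 11): e=[0,98,-42] → ·  [on edge]
    (5,6)@(11, 13): e=[0,126,-70] → ·  [on edge]
    (6,7)@(13, 15): e=[0,154,-98] → ·  [on edge]
    (7,8)@(15, 17): e=[0,182,-126] → ·  [on edge]
  covered (8 px):
    · · · · · # · ·
    · · # # # · · ·
    · # # # · · · ·
    · · # · · · · ·
    · · · · · · · ·
    · · · · · · · ·
    · · · · · · · ·
    · · · · · · · ·
    · · · · · · · ·
    · · · · · · · ·

Answer: [[5,0],[2,1],[3,1],[4,1],[1,2],[2,2],[3,2],[2,3]]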